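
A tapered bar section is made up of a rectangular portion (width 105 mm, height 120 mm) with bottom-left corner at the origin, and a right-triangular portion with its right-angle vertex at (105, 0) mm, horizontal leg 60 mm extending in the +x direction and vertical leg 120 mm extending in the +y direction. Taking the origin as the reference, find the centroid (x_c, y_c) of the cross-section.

x_c = 68.61 mm, y_c = 55.56 mm

rectangular portion: A = 105 × 120 = 12600.00, centroid at (52.50, 60.00).
triangular portion: A = ½·60·120 = 3600.00, centroid at (125.00, 40.00).
ΣA = 16200.00 mm²
ΣAx_c = (12600.00)(52.50) + (3600.00)(125.00) = 1111500.00 mm³
ΣAy_c = (12600.00)(60.00) + (3600.00)(40.00) = 900000.00 mm³
x_c = 1111500.00 / 16200.00 = 68.61 mm
y_c = 900000.00 / 16200.00 = 55.56 mm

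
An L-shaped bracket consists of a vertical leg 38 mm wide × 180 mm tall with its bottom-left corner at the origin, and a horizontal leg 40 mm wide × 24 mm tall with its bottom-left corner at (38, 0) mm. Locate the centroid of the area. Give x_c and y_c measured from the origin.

x_c = 23.80 mm, y_c = 80.40 mm

Part | A | x̄ᵢ | ȳᵢ | A·x̄ᵢ | A·ȳᵢ
vertical leg | 6840.00 | 19.00 | 90.00 | 129960.00 | 615600.00
horizontal leg | 960.00 | 58.00 | 12.00 | 55680.00 | 11520.00
Σ | 7800.00 |  |  | 185640.00 | 627120.00
x_c = 185640.00 / 7800.00 = 23.80 mm
y_c = 627120.00 / 7800.00 = 80.40 mm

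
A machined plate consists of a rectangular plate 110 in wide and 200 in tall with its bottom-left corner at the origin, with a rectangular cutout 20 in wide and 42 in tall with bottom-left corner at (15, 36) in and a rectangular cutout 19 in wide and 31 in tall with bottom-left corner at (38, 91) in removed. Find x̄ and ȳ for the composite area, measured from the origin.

x̄ = 56.44 in, ȳ = 101.57 in

Part | A | x̄ᵢ | ȳᵢ | A·x̄ᵢ | A·ȳᵢ
plate | 22000.00 | 55.00 | 100.00 | 1210000.00 | 2200000.00
hole 1 | -840.00 | 25.00 | 57.00 | -21000.00 | -47880.00
hole 2 | -589.00 | 47.50 | 106.50 | -27977.50 | -62728.50
Σ | 20571.00 |  |  | 1161022.50 | 2089391.50
x̄ = 1161022.50 / 20571.00 = 56.44 in
ȳ = 2089391.50 / 20571.00 = 101.57 in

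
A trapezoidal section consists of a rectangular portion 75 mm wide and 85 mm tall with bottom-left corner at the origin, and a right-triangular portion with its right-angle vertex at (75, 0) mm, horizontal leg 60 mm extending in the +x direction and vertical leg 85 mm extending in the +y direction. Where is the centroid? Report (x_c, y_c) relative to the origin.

x_c = 53.93 mm, y_c = 38.45 mm

rectangular portion: A = 75 × 85 = 6375.00, centroid at (37.50, 42.50).
triangular portion: A = ½·60·85 = 2550.00, centroid at (95.00, 28.33).
ΣA = 8925.00 mm²
ΣAx_c = (6375.00)(37.50) + (2550.00)(95.00) = 481312.50 mm³
ΣAy_c = (6375.00)(42.50) + (2550.00)(28.33) = 343187.50 mm³
x_c = 481312.50 / 8925.00 = 53.93 mm
y_c = 343187.50 / 8925.00 = 38.45 mm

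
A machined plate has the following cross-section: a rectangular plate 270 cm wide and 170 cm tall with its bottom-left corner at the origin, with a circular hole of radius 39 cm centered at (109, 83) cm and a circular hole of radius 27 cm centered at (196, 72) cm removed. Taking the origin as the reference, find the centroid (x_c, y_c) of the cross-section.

x_c = 134.60 cm, y_c = 86.01 cm

plate: A = 270 × 170 = 45900.00, centroid at (135.00, 85.00).
hole 1: A = −π·39² = -4778.36, centroid at (109.00, 83.00).
hole 2: A = −π·27² = -2290.22, centroid at (196.00, 72.00).
ΣA = 38831.42 cm², ΣAx_c = 5226775.17 cm³, ΣAy_c = 3340000.00 cm³.
x_c = 5226775.17/38831.42 = 134.60 cm; y_c = 3340000.00/38831.42 = 86.01 cm.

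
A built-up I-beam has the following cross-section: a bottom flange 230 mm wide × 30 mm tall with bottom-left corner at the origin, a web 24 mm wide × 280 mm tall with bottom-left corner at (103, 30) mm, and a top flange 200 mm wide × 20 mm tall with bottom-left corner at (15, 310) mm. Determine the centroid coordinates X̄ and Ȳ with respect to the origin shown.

bottom flange: A = 230 × 30 = 6900.00, centroid at (115.00, 15.00).
web: A = 24 × 280 = 6720.00, centroid at (115.00, 170.00).
top flange: A = 200 × 20 = 4000.00, centroid at (115.00, 320.00).
ΣA = 17620.00 mm², ΣAX̄ = 2026300.00 mm³, ΣAȲ = 2525900.00 mm³.
X̄ = 2026300.00/17620.00 = 115.00 mm; Ȳ = 2525900.00/17620.00 = 143.35 mm.

X̄ = 115.00 mm, Ȳ = 143.35 mm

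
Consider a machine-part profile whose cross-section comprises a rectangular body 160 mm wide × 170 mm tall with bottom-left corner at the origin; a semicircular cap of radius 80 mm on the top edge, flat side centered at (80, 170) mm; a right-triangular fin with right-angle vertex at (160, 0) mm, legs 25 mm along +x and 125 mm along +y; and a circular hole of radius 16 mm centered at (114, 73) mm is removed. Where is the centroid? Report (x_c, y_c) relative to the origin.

x_c = 82.91 mm, y_c = 114.93 mm

rectangular body: A = 160 × 170 = 27200.00, centroid at (80.00, 85.00).
semicircular top: A = ½π·80² = 10053.10, centroid at (80.00, 203.95).
triangular fin: A = ½·25·125 = 1562.50, centroid at (168.33, 41.67).
hole: A = −π·16² = -804.25, centroid at (114.00, 73.00).
ΣA = 38011.35 mm²
ΣAx_c = (27200.00)(80.00) + (10053.10)(80.00) + (1562.50)(168.33) + (-804.25)(114.00) = 3151584.31 mm³
ΣAy_c = (27200.00)(85.00) + (10053.10)(203.95) + (1562.50)(41.67) + (-804.25)(73.00) = 4368753.82 mm³
x_c = 3151584.31 / 38011.35 = 82.91 mm
y_c = 4368753.82 / 38011.35 = 114.93 mm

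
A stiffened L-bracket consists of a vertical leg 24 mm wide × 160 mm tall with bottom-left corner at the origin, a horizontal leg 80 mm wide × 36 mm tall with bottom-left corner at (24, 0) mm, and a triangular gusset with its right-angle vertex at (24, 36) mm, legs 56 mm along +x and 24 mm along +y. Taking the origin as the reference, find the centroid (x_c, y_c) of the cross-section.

x_c = 35.05 mm, y_c = 52.57 mm

vertical leg: A = 24 × 160 = 3840.00, centroid at (12.00, 80.00).
horizontal leg: A = 80 × 36 = 2880.00, centroid at (64.00, 18.00).
gusset: A = ½·56·24 = 672.00, centroid at (42.67, 44.00).
ΣA = 7392.00 mm², ΣAx_c = 259072.00 mm³, ΣAy_c = 388608.00 mm³.
x_c = 259072.00/7392.00 = 35.05 mm; y_c = 388608.00/7392.00 = 52.57 mm.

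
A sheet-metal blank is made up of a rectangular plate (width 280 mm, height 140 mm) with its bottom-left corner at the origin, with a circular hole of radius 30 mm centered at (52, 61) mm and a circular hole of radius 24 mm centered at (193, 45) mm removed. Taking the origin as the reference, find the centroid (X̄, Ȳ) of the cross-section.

Part | A | x̄ᵢ | ȳᵢ | A·x̄ᵢ | A·ȳᵢ
plate | 39200.00 | 140.00 | 70.00 | 5488000.00 | 2744000.00
hole 1 | -2827.43 | 52.00 | 61.00 | -147026.54 | -172473.44
hole 2 | -1809.56 | 193.00 | 45.00 | -349244.57 | -81430.08
Σ | 34563.01 |  |  | 4991728.89 | 2490096.48
X̄ = 4991728.89 / 34563.01 = 144.42 mm
Ȳ = 2490096.48 / 34563.01 = 72.05 mm

X̄ = 144.42 mm, Ȳ = 72.05 mm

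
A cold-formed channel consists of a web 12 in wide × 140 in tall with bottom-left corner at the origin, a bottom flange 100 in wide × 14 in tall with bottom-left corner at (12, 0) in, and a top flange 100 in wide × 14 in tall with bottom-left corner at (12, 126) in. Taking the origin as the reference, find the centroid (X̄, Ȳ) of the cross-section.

Part | A | x̄ᵢ | ȳᵢ | A·x̄ᵢ | A·ȳᵢ
web | 1680.00 | 6.00 | 70.00 | 10080.00 | 117600.00
bottom flange | 1400.00 | 62.00 | 7.00 | 86800.00 | 9800.00
top flange | 1400.00 | 62.00 | 133.00 | 86800.00 | 186200.00
Σ | 4480.00 |  |  | 183680.00 | 313600.00
X̄ = 183680.00 / 4480.00 = 41.00 in
Ȳ = 313600.00 / 4480.00 = 70.00 in

X̄ = 41.00 in, Ȳ = 70.00 in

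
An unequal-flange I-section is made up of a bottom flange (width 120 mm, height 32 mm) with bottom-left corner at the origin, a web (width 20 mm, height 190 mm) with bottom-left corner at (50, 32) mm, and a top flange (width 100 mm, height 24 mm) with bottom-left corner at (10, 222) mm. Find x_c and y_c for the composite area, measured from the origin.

x_c = 60.00 mm, y_c = 110.12 mm

bottom flange: A = 120 × 32 = 3840.00, centroid at (60.00, 16.00).
web: A = 20 × 190 = 3800.00, centroid at (60.00, 127.00).
top flange: A = 100 × 24 = 2400.00, centroid at (60.00, 234.00).
ΣA = 10040.00 mm²
ΣAx_c = (3840.00)(60.00) + (3800.00)(60.00) + (2400.00)(60.00) = 602400.00 mm³
ΣAy_c = (3840.00)(16.00) + (3800.00)(127.00) + (2400.00)(234.00) = 1105640.00 mm³
x_c = 602400.00 / 10040.00 = 60.00 mm
y_c = 1105640.00 / 10040.00 = 110.12 mm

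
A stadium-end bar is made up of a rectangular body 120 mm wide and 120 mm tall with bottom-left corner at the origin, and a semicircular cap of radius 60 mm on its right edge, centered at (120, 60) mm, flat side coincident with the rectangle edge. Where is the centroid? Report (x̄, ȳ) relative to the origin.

rectangular body: A = 120 × 120 = 14400.00, centroid at (60.00, 60.00).
semicircular end: A = ½π·60² = 5654.87, centroid at (145.46, 60.00).
ΣA = 20054.87 mm²
ΣAx̄ = (14400.00)(60.00) + (5654.87)(145.46) = 1686584.01 mm³
ΣAȳ = (14400.00)(60.00) + (5654.87)(60.00) = 1203292.01 mm³
x̄ = 1686584.01 / 20054.87 = 84.10 mm
ȳ = 1203292.01 / 20054.87 = 60.00 mm

x̄ = 84.10 mm, ȳ = 60.00 mm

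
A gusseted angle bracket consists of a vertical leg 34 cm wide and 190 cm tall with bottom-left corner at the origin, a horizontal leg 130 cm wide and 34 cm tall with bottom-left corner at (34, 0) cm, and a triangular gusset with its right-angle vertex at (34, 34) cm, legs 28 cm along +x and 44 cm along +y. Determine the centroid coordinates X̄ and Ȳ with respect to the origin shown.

vertical leg: A = 34 × 190 = 6460.00, centroid at (17.00, 95.00).
horizontal leg: A = 130 × 34 = 4420.00, centroid at (99.00, 17.00).
gusset: A = ½·28·44 = 616.00, centroid at (43.33, 48.67).
ΣA = 11496.00 cm², ΣAX̄ = 574093.33 cm³, ΣAȲ = 718818.67 cm³.
X̄ = 574093.33/11496.00 = 49.94 cm; Ȳ = 718818.67/11496.00 = 62.53 cm.

X̄ = 49.94 cm, Ȳ = 62.53 cm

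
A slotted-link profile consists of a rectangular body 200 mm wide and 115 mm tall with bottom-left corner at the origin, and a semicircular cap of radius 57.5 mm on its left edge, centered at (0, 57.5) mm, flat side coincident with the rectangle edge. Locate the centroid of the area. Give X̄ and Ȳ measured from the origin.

Part | A | x̄ᵢ | ȳᵢ | A·x̄ᵢ | A·ȳᵢ
rectangular body | 23000.00 | 100.00 | 57.50 | 2300000.00 | 1322500.00
semicircular end | 5193.45 | -24.40 | 57.50 | -126739.58 | 298623.11
Σ | 28193.45 |  |  | 2173260.42 | 1621123.11
X̄ = 2173260.42 / 28193.45 = 77.08 mm
Ȳ = 1621123.11 / 28193.45 = 57.50 mm

X̄ = 77.08 mm, Ȳ = 57.50 mm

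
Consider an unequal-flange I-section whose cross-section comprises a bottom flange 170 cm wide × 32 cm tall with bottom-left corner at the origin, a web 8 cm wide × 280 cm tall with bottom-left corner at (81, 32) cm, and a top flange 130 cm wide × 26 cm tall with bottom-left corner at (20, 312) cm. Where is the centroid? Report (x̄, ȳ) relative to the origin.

bottom flange: A = 170 × 32 = 5440.00, centroid at (85.00, 16.00).
web: A = 8 × 280 = 2240.00, centroid at (85.00, 172.00).
top flange: A = 130 × 26 = 3380.00, centroid at (85.00, 325.00).
ΣA = 11060.00 cm²
ΣAx̄ = (5440.00)(85.00) + (2240.00)(85.00) + (3380.00)(85.00) = 940100.00 cm³
ΣAȳ = (5440.00)(16.00) + (2240.00)(172.00) + (3380.00)(325.00) = 1570820.00 cm³
x̄ = 940100.00 / 11060.00 = 85.00 cm
ȳ = 1570820.00 / 11060.00 = 142.03 cm

x̄ = 85.00 cm, ȳ = 142.03 cm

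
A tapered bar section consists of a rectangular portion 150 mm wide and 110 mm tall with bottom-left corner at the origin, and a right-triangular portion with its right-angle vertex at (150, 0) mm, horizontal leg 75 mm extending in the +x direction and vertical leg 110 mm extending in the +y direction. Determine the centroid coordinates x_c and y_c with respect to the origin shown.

rectangular portion: A = 150 × 110 = 16500.00, centroid at (75.00, 55.00).
triangular portion: A = ½·75·110 = 4125.00, centroid at (175.00, 36.67).
ΣA = 20625.00 mm²
ΣAx_c = (16500.00)(75.00) + (4125.00)(175.00) = 1959375.00 mm³
ΣAy_c = (16500.00)(55.00) + (4125.00)(36.67) = 1058750.00 mm³
x_c = 1959375.00 / 20625.00 = 95.00 mm
y_c = 1058750.00 / 20625.00 = 51.33 mm

x_c = 95.00 mm, y_c = 51.33 mm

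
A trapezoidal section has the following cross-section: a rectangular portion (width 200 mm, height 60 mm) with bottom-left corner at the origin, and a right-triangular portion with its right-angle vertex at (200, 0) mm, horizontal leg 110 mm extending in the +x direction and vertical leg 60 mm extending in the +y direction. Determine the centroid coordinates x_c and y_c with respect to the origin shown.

Part | A | x̄ᵢ | ȳᵢ | A·x̄ᵢ | A·ȳᵢ
rectangular portion | 12000.00 | 100.00 | 30.00 | 1200000.00 | 360000.00
triangular portion | 3300.00 | 236.67 | 20.00 | 781000.00 | 66000.00
Σ | 15300.00 |  |  | 1981000.00 | 426000.00
x_c = 1981000.00 / 15300.00 = 129.48 mm
y_c = 426000.00 / 15300.00 = 27.84 mm

x_c = 129.48 mm, y_c = 27.84 mm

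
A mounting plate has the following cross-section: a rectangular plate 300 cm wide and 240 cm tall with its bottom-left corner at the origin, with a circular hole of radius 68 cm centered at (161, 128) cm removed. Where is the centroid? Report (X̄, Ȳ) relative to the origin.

X̄ = 147.22 cm, Ȳ = 117.98 cm

plate: A = 300 × 240 = 72000.00, centroid at (150.00, 120.00).
hole: A = −π·68² = -14526.72, centroid at (161.00, 128.00).
ΣA = 57473.28 cm²
ΣAX̄ = (72000.00)(150.00) + (-14526.72)(161.00) = 8461197.37 cm³
ΣAȲ = (72000.00)(120.00) + (-14526.72)(128.00) = 6780579.27 cm³
X̄ = 8461197.37 / 57473.28 = 147.22 cm
Ȳ = 6780579.27 / 57473.28 = 117.98 cm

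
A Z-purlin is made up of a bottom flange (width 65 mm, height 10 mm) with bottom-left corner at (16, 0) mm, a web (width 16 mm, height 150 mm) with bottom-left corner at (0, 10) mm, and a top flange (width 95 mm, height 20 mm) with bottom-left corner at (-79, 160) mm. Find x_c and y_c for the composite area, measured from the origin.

x_c = -1.84 mm, y_c = 107.12 mm

bottom flange: A = 65 × 10 = 650.00, centroid at (48.50, 5.00).
web: A = 16 × 150 = 2400.00, centroid at (8.00, 85.00).
top flange: A = 95 × 20 = 1900.00, centroid at (-31.50, 170.00).
ΣA = 4950.00 mm², ΣAx_c = -9125.00 mm³, ΣAy_c = 530250.00 mm³.
x_c = -9125.00/4950.00 = -1.84 mm; y_c = 530250.00/4950.00 = 107.12 mm.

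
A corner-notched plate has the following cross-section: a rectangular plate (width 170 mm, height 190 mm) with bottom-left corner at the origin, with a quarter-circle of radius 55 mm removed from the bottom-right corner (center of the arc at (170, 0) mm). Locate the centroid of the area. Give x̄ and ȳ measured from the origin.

x̄ = 80.10 mm, ȳ = 100.69 mm

plate: A = 170 × 190 = 32300.00, centroid at (85.00, 95.00).
removed quarter-circle: A = −¼π·55² = -2375.83, centroid at (146.66, 23.34).
ΣA = 29924.17 mm²
ΣAx̄ = (32300.00)(85.00) + (-2375.83)(146.66) = 2397067.33 mm³
ΣAȳ = (32300.00)(95.00) + (-2375.83)(23.34) = 3013041.67 mm³
x̄ = 2397067.33 / 29924.17 = 80.10 mm
ȳ = 3013041.67 / 29924.17 = 100.69 mm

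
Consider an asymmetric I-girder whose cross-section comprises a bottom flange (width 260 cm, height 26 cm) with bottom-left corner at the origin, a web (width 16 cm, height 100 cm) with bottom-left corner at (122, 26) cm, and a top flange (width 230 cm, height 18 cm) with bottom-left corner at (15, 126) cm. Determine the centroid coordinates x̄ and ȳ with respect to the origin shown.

x̄ = 130.00 cm, ȳ = 61.47 cm

Part | A | x̄ᵢ | ȳᵢ | A·x̄ᵢ | A·ȳᵢ
bottom flange | 6760.00 | 130.00 | 13.00 | 878800.00 | 87880.00
web | 1600.00 | 130.00 | 76.00 | 208000.00 | 121600.00
top flange | 4140.00 | 130.00 | 135.00 | 538200.00 | 558900.00
Σ | 12500.00 |  |  | 1625000.00 | 768380.00
x̄ = 1625000.00 / 12500.00 = 130.00 cm
ȳ = 768380.00 / 12500.00 = 61.47 cm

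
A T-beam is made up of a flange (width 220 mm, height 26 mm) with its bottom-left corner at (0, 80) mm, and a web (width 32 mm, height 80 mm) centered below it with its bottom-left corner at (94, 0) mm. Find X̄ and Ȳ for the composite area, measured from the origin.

web: A = 32 × 80 = 2560.00, centroid at (110.00, 40.00).
flange: A = 220 × 26 = 5720.00, centroid at (110.00, 93.00).
ΣA = 8280.00 mm²
ΣAX̄ = (2560.00)(110.00) + (5720.00)(110.00) = 910800.00 mm³
ΣAȲ = (2560.00)(40.00) + (5720.00)(93.00) = 634360.00 mm³
X̄ = 910800.00 / 8280.00 = 110.00 mm
Ȳ = 634360.00 / 8280.00 = 76.61 mm

X̄ = 110.00 mm, Ȳ = 76.61 mm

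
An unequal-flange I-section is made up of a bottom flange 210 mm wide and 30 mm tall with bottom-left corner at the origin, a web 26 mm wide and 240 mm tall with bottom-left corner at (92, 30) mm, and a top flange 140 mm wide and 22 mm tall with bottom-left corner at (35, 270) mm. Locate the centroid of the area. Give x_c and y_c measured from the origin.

bottom flange: A = 210 × 30 = 6300.00, centroid at (105.00, 15.00).
web: A = 26 × 240 = 6240.00, centroid at (105.00, 150.00).
top flange: A = 140 × 22 = 3080.00, centroid at (105.00, 281.00).
ΣA = 15620.00 mm², ΣAx_c = 1640100.00 mm³, ΣAy_c = 1895980.00 mm³.
x_c = 1640100.00/15620.00 = 105.00 mm; y_c = 1895980.00/15620.00 = 121.38 mm.

x_c = 105.00 mm, y_c = 121.38 mm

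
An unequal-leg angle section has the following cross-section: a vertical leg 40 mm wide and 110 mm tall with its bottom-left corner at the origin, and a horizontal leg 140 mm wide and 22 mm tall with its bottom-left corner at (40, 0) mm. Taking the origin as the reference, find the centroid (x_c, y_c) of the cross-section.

Part | A | x̄ᵢ | ȳᵢ | A·x̄ᵢ | A·ȳᵢ
vertical leg | 4400.00 | 20.00 | 55.00 | 88000.00 | 242000.00
horizontal leg | 3080.00 | 110.00 | 11.00 | 338800.00 | 33880.00
Σ | 7480.00 |  |  | 426800.00 | 275880.00
x_c = 426800.00 / 7480.00 = 57.06 mm
y_c = 275880.00 / 7480.00 = 36.88 mm

x_c = 57.06 mm, y_c = 36.88 mm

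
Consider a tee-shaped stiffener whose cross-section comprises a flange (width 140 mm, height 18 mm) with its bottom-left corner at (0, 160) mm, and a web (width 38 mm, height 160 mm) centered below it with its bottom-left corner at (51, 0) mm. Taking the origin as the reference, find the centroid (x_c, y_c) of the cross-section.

web: A = 38 × 160 = 6080.00, centroid at (70.00, 80.00).
flange: A = 140 × 18 = 2520.00, centroid at (70.00, 169.00).
ΣA = 8600.00 mm²
ΣAx_c = (6080.00)(70.00) + (2520.00)(70.00) = 602000.00 mm³
ΣAy_c = (6080.00)(80.00) + (2520.00)(169.00) = 912280.00 mm³
x_c = 602000.00 / 8600.00 = 70.00 mm
y_c = 912280.00 / 8600.00 = 106.08 mm

x_c = 70.00 mm, y_c = 106.08 mm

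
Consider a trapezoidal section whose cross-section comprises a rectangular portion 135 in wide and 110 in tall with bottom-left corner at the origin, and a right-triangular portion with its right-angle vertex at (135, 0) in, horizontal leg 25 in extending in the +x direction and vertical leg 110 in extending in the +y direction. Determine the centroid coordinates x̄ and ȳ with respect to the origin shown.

x̄ = 73.93 in, ȳ = 53.45 in

Part | A | x̄ᵢ | ȳᵢ | A·x̄ᵢ | A·ȳᵢ
rectangular portion | 14850.00 | 67.50 | 55.00 | 1002375.00 | 816750.00
triangular portion | 1375.00 | 143.33 | 36.67 | 197083.33 | 50416.67
Σ | 16225.00 |  |  | 1199458.33 | 867166.67
x̄ = 1199458.33 / 16225.00 = 73.93 in
ȳ = 867166.67 / 16225.00 = 53.45 in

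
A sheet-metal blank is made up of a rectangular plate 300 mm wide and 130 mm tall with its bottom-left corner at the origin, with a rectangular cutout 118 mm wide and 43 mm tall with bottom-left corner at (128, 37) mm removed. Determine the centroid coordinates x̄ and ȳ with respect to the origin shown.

plate: A = 300 × 130 = 39000.00, centroid at (150.00, 65.00).
hole: A = −(118 × 43) = -5074.00, centroid at (187.00, 58.50).
ΣA = 33926.00 mm²
ΣAx̄ = (39000.00)(150.00) + (-5074.00)(187.00) = 4901162.00 mm³
ΣAȳ = (39000.00)(65.00) + (-5074.00)(58.50) = 2238171.00 mm³
x̄ = 4901162.00 / 33926.00 = 144.47 mm
ȳ = 2238171.00 / 33926.00 = 65.97 mm

x̄ = 144.47 mm, ȳ = 65.97 mm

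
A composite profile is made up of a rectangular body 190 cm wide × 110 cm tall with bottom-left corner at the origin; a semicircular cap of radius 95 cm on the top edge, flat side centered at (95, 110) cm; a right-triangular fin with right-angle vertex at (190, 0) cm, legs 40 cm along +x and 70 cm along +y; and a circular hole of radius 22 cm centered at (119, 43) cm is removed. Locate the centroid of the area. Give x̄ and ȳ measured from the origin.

x̄ = 98.29 cm, ȳ = 92.91 cm

rectangular body: A = 190 × 110 = 20900.00, centroid at (95.00, 55.00).
semicircular top: A = ½π·95² = 14176.44, centroid at (95.00, 150.32).
triangular fin: A = ½·40·70 = 1400.00, centroid at (203.33, 23.33).
hole: A = −π·22² = -1520.53, centroid at (119.00, 43.00).
ΣA = 34955.91 cm²
ΣAx̄ = (20900.00)(95.00) + (14176.44)(95.00) + (1400.00)(203.33) + (-1520.53)(119.00) = 3435985.00 cm³
ΣAȳ = (20900.00)(55.00) + (14176.44)(150.32) + (1400.00)(23.33) + (-1520.53)(43.00) = 3247775.23 cm³
x̄ = 3435985.00 / 34955.91 = 98.29 cm
ȳ = 3247775.23 / 34955.91 = 92.91 cm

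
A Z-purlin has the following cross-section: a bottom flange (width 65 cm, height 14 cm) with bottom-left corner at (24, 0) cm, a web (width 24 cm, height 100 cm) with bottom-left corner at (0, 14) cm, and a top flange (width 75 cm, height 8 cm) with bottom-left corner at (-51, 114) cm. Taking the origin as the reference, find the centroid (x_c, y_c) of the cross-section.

bottom flange: A = 65 × 14 = 910.00, centroid at (56.50, 7.00).
web: A = 24 × 100 = 2400.00, centroid at (12.00, 64.00).
top flange: A = 75 × 8 = 600.00, centroid at (-13.50, 118.00).
ΣA = 3910.00 cm²
ΣAx_c = (910.00)(56.50) + (2400.00)(12.00) + (600.00)(-13.50) = 72115.00 cm³
ΣAy_c = (910.00)(7.00) + (2400.00)(64.00) + (600.00)(118.00) = 230770.00 cm³
x_c = 72115.00 / 3910.00 = 18.44 cm
y_c = 230770.00 / 3910.00 = 59.02 cm

x_c = 18.44 cm, y_c = 59.02 cm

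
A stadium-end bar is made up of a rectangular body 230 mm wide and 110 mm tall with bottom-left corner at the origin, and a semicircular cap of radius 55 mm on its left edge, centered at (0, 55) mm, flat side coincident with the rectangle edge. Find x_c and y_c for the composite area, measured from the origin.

rectangular body: A = 230 × 110 = 25300.00, centroid at (115.00, 55.00).
semicircular end: A = ½π·55² = 4751.66, centroid at (-23.34, 55.00).
ΣA = 30051.66 mm², ΣAx_c = 2798583.33 mm³, ΣAy_c = 1652841.24 mm³.
x_c = 2798583.33/30051.66 = 93.13 mm; y_c = 1652841.24/30051.66 = 55.00 mm.

x_c = 93.13 mm, y_c = 55.00 mm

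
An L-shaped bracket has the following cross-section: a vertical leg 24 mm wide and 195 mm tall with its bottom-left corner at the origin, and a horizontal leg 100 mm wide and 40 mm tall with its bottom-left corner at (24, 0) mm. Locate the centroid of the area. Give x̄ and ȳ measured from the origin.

Part | A | x̄ᵢ | ȳᵢ | A·x̄ᵢ | A·ȳᵢ
vertical leg | 4680.00 | 12.00 | 97.50 | 56160.00 | 456300.00
horizontal leg | 4000.00 | 74.00 | 20.00 | 296000.00 | 80000.00
Σ | 8680.00 |  |  | 352160.00 | 536300.00
x̄ = 352160.00 / 8680.00 = 40.57 mm
ȳ = 536300.00 / 8680.00 = 61.79 mm

x̄ = 40.57 mm, ȳ = 61.79 mm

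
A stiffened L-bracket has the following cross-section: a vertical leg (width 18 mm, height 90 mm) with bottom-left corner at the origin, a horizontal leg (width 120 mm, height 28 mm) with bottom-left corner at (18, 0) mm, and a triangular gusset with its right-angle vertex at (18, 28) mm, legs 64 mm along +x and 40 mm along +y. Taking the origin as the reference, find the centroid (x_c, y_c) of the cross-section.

x_c = 52.24 mm, y_c = 27.61 mm

vertical leg: A = 18 × 90 = 1620.00, centroid at (9.00, 45.00).
horizontal leg: A = 120 × 28 = 3360.00, centroid at (78.00, 14.00).
gusset: A = ½·64·40 = 1280.00, centroid at (39.33, 41.33).
ΣA = 6260.00 mm², ΣAx_c = 327006.67 mm³, ΣAy_c = 172846.67 mm³.
x_c = 327006.67/6260.00 = 52.24 mm; y_c = 172846.67/6260.00 = 27.61 mm.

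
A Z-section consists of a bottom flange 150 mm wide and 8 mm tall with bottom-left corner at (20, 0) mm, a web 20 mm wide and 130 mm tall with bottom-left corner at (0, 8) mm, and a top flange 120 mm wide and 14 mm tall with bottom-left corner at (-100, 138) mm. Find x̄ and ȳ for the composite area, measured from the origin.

x̄ = 13.28 mm, ȳ = 79.96 mm

bottom flange: A = 150 × 8 = 1200.00, centroid at (95.00, 4.00).
web: A = 20 × 130 = 2600.00, centroid at (10.00, 73.00).
top flange: A = 120 × 14 = 1680.00, centroid at (-40.00, 145.00).
ΣA = 5480.00 mm²
ΣAx̄ = (1200.00)(95.00) + (2600.00)(10.00) + (1680.00)(-40.00) = 72800.00 mm³
ΣAȳ = (1200.00)(4.00) + (2600.00)(73.00) + (1680.00)(145.00) = 438200.00 mm³
x̄ = 72800.00 / 5480.00 = 13.28 mm
ȳ = 438200.00 / 5480.00 = 79.96 mm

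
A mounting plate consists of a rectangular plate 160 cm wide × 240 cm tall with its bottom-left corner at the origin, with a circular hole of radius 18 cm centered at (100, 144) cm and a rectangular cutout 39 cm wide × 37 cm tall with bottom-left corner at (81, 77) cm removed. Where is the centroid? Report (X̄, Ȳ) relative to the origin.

X̄ = 78.61 cm, Ȳ = 120.30 cm

plate: A = 160 × 240 = 38400.00, centroid at (80.00, 120.00).
hole 1: A = −π·18² = -1017.88, centroid at (100.00, 144.00).
hole 2: A = −(39 × 37) = -1443.00, centroid at (100.50, 95.50).
ΣA = 35939.12 cm², ΣAX̄ = 2825190.90 cm³, ΣAȲ = 4323619.35 cm³.
X̄ = 2825190.90/35939.12 = 78.61 cm; Ȳ = 4323619.35/35939.12 = 120.30 cm.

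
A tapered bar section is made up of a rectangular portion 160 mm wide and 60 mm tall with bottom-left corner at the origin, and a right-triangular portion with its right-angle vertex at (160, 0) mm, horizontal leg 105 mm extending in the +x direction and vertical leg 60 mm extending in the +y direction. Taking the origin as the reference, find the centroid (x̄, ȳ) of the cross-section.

x̄ = 108.41 mm, ȳ = 27.53 mm

rectangular portion: A = 160 × 60 = 9600.00, centroid at (80.00, 30.00).
triangular portion: A = ½·105·60 = 3150.00, centroid at (195.00, 20.00).
ΣA = 12750.00 mm², ΣAx̄ = 1382250.00 mm³, ΣAȳ = 351000.00 mm³.
x̄ = 1382250.00/12750.00 = 108.41 mm; ȳ = 351000.00/12750.00 = 27.53 mm.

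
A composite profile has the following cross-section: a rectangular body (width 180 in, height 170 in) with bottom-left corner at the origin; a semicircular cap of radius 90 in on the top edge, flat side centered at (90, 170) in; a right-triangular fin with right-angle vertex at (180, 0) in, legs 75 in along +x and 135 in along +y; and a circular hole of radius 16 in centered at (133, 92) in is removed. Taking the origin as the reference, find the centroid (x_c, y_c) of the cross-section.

Part | A | x̄ᵢ | ȳᵢ | A·x̄ᵢ | A·ȳᵢ
rectangular body | 30600.00 | 90.00 | 85.00 | 2754000.00 | 2601000.00
semicircular top | 12723.45 | 90.00 | 208.20 | 1145110.52 | 2648986.54
triangular fin | 5062.50 | 205.00 | 45.00 | 1037812.50 | 227812.50
hole | -804.25 | 133.00 | 92.00 | -106964.95 | -73990.79
Σ | 47581.70 |  |  | 4829958.08 | 5403808.25
x_c = 4829958.08 / 47581.70 = 101.51 in
y_c = 5403808.25 / 47581.70 = 113.57 in

x_c = 101.51 in, y_c = 113.57 in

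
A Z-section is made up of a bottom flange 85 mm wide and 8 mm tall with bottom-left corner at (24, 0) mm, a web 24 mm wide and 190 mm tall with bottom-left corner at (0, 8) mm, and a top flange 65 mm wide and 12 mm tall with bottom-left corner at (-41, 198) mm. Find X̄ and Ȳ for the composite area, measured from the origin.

bottom flange: A = 85 × 8 = 680.00, centroid at (66.50, 4.00).
web: A = 24 × 190 = 4560.00, centroid at (12.00, 103.00).
top flange: A = 65 × 12 = 780.00, centroid at (-8.50, 204.00).
ΣA = 6020.00 mm², ΣAX̄ = 93310.00 mm³, ΣAȲ = 631520.00 mm³.
X̄ = 93310.00/6020.00 = 15.50 mm; Ȳ = 631520.00/6020.00 = 104.90 mm.

X̄ = 15.50 mm, Ȳ = 104.90 mm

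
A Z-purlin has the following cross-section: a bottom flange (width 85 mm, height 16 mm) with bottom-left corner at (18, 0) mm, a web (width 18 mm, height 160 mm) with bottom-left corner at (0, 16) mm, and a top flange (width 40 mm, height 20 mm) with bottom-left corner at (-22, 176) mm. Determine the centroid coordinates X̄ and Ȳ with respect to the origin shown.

X̄ = 21.15 mm, Ȳ = 86.54 mm

bottom flange: A = 85 × 16 = 1360.00, centroid at (60.50, 8.00).
web: A = 18 × 160 = 2880.00, centroid at (9.00, 96.00).
top flange: A = 40 × 20 = 800.00, centroid at (-2.00, 186.00).
ΣA = 5040.00 mm²
ΣAX̄ = (1360.00)(60.50) + (2880.00)(9.00) + (800.00)(-2.00) = 106600.00 mm³
ΣAȲ = (1360.00)(8.00) + (2880.00)(96.00) + (800.00)(186.00) = 436160.00 mm³
X̄ = 106600.00 / 5040.00 = 21.15 mm
Ȳ = 436160.00 / 5040.00 = 86.54 mm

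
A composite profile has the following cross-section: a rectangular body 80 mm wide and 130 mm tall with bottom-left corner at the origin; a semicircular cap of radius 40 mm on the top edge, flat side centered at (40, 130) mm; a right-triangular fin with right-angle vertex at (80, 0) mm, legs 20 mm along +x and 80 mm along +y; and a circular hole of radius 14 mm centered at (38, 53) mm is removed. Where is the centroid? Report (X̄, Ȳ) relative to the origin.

rectangular body: A = 80 × 130 = 10400.00, centroid at (40.00, 65.00).
semicircular top: A = ½π·40² = 2513.27, centroid at (40.00, 146.98).
triangular fin: A = ½·20·80 = 800.00, centroid at (86.67, 26.67).
hole: A = −π·14² = -615.75, centroid at (38.00, 53.00).
ΣA = 13097.52 mm², ΣAX̄ = 562465.72 mm³, ΣAȲ = 1034090.77 mm³.
X̄ = 562465.72/13097.52 = 42.94 mm; Ȳ = 1034090.77/13097.52 = 78.95 mm.

X̄ = 42.94 mm, Ȳ = 78.95 mm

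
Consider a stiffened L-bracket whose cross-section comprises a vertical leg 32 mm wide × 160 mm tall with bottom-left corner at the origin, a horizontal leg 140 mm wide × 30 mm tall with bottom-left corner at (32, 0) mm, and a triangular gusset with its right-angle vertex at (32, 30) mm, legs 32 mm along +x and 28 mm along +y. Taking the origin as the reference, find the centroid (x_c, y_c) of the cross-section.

x_c = 54.20 mm, y_c = 50.19 mm

vertical leg: A = 32 × 160 = 5120.00, centroid at (16.00, 80.00).
horizontal leg: A = 140 × 30 = 4200.00, centroid at (102.00, 15.00).
gusset: A = ½·32·28 = 448.00, centroid at (42.67, 39.33).
ΣA = 9768.00 mm², ΣAx_c = 529434.67 mm³, ΣAy_c = 490221.33 mm³.
x_c = 529434.67/9768.00 = 54.20 mm; y_c = 490221.33/9768.00 = 50.19 mm.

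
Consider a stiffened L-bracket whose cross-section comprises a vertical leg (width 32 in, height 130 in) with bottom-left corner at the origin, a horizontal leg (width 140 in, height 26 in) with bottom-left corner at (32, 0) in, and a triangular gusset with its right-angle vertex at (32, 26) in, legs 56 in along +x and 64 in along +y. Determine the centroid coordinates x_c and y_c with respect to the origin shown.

vertical leg: A = 32 × 130 = 4160.00, centroid at (16.00, 65.00).
horizontal leg: A = 140 × 26 = 3640.00, centroid at (102.00, 13.00).
gusset: A = ½·56·64 = 1792.00, centroid at (50.67, 47.33).
ΣA = 9592.00 in², ΣAx_c = 528634.67 in³, ΣAy_c = 402541.33 in³.
x_c = 528634.67/9592.00 = 55.11 in; y_c = 402541.33/9592.00 = 41.97 in.

x_c = 55.11 in, y_c = 41.97 in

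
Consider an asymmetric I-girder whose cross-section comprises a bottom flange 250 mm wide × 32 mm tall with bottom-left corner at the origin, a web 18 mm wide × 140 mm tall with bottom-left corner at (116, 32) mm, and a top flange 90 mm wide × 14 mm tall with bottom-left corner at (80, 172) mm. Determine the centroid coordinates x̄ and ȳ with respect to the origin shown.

x̄ = 125.00 mm, ȳ = 51.83 mm

bottom flange: A = 250 × 32 = 8000.00, centroid at (125.00, 16.00).
web: A = 18 × 140 = 2520.00, centroid at (125.00, 102.00).
top flange: A = 90 × 14 = 1260.00, centroid at (125.00, 179.00).
ΣA = 11780.00 mm²
ΣAx̄ = (8000.00)(125.00) + (2520.00)(125.00) + (1260.00)(125.00) = 1472500.00 mm³
ΣAȳ = (8000.00)(16.00) + (2520.00)(102.00) + (1260.00)(179.00) = 610580.00 mm³
x̄ = 1472500.00 / 11780.00 = 125.00 mm
ȳ = 610580.00 / 11780.00 = 51.83 mm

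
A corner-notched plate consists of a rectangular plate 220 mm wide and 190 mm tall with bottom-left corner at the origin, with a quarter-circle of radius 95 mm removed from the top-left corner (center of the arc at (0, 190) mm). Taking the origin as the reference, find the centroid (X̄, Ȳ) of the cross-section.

X̄ = 124.23 mm, Ȳ = 83.83 mm

Part | A | x̄ᵢ | ȳᵢ | A·x̄ᵢ | A·ȳᵢ
plate | 41800.00 | 110.00 | 95.00 | 4598000.00 | 3971000.00
removed quarter-circle | -7088.22 | 40.32 | 149.68 | -285791.67 | -1060969.83
Σ | 34711.78 |  |  | 4312208.33 | 2910030.17
X̄ = 4312208.33 / 34711.78 = 124.23 mm
Ȳ = 2910030.17 / 34711.78 = 83.83 mm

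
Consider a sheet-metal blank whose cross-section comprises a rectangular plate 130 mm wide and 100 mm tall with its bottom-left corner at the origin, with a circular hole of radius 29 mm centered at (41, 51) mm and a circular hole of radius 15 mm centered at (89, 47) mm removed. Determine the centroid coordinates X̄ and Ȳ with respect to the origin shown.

X̄ = 69.81 mm, Ȳ = 49.95 mm

plate: A = 130 × 100 = 13000.00, centroid at (65.00, 50.00).
hole 1: A = −π·29² = -2642.08, centroid at (41.00, 51.00).
hole 2: A = −π·15² = -706.86, centroid at (89.00, 47.00).
ΣA = 9651.06 mm², ΣAX̄ = 673764.35 mm³, ΣAȲ = 482031.61 mm³.
X̄ = 673764.35/9651.06 = 69.81 mm; Ȳ = 482031.61/9651.06 = 49.95 mm.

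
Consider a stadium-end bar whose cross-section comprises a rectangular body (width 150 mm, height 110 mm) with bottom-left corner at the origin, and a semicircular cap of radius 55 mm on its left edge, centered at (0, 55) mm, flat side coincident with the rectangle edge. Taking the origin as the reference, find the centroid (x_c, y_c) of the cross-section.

rectangular body: A = 150 × 110 = 16500.00, centroid at (75.00, 55.00).
semicircular end: A = ½π·55² = 4751.66, centroid at (-23.34, 55.00).
ΣA = 21251.66 mm², ΣAx_c = 1126583.33 mm³, ΣAy_c = 1168841.24 mm³.
x_c = 1126583.33/21251.66 = 53.01 mm; y_c = 1168841.24/21251.66 = 55.00 mm.

x_c = 53.01 mm, y_c = 55.00 mm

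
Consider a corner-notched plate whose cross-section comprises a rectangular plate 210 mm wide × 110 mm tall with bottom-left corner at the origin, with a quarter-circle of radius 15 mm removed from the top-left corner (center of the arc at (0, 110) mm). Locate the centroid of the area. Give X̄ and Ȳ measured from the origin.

Part | A | x̄ᵢ | ȳᵢ | A·x̄ᵢ | A·ȳᵢ
plate | 23100.00 | 105.00 | 55.00 | 2425500.00 | 1270500.00
removed quarter-circle | -176.71 | 6.37 | 103.63 | -1125.00 | -18313.60
Σ | 22923.29 |  |  | 2424375.00 | 1252186.40
X̄ = 2424375.00 / 22923.29 = 105.76 mm
Ȳ = 1252186.40 / 22923.29 = 54.63 mm

X̄ = 105.76 mm, Ȳ = 54.63 mm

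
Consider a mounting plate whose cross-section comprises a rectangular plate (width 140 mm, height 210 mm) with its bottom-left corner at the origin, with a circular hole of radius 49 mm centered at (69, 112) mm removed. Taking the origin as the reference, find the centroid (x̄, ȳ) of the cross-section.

x̄ = 70.35 mm, ȳ = 102.58 mm

plate: A = 140 × 210 = 29400.00, centroid at (70.00, 105.00).
hole: A = −π·49² = -7542.96, centroid at (69.00, 112.00).
ΣA = 21857.04 mm², ΣAx̄ = 1537535.49 mm³, ΣAȳ = 2242188.04 mm³.
x̄ = 1537535.49/21857.04 = 70.35 mm; ȳ = 2242188.04/21857.04 = 102.58 mm.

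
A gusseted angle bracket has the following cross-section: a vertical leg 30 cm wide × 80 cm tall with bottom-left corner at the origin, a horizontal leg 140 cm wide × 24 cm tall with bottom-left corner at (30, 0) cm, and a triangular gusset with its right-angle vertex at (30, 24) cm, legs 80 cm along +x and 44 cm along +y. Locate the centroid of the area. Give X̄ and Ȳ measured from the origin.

vertical leg: A = 30 × 80 = 2400.00, centroid at (15.00, 40.00).
horizontal leg: A = 140 × 24 = 3360.00, centroid at (100.00, 12.00).
gusset: A = ½·80·44 = 1760.00, centroid at (56.67, 38.67).
ΣA = 7520.00 cm²
ΣAX̄ = (2400.00)(15.00) + (3360.00)(100.00) + (1760.00)(56.67) = 471733.33 cm³
ΣAȲ = (2400.00)(40.00) + (3360.00)(12.00) + (1760.00)(38.67) = 204373.33 cm³
X̄ = 471733.33 / 7520.00 = 62.73 cm
Ȳ = 204373.33 / 7520.00 = 27.18 cm

X̄ = 62.73 cm, Ȳ = 27.18 cm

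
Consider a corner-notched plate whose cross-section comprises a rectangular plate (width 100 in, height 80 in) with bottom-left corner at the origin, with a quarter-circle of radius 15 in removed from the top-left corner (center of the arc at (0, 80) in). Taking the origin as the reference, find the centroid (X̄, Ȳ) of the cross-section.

X̄ = 50.99 in, Ȳ = 39.24 in

Part | A | x̄ᵢ | ȳᵢ | A·x̄ᵢ | A·ȳᵢ
plate | 8000.00 | 50.00 | 40.00 | 400000.00 | 320000.00
removed quarter-circle | -176.71 | 6.37 | 73.63 | -1125.00 | -13012.17
Σ | 7823.29 |  |  | 398875.00 | 306987.83
X̄ = 398875.00 / 7823.29 = 50.99 in
Ȳ = 306987.83 / 7823.29 = 39.24 in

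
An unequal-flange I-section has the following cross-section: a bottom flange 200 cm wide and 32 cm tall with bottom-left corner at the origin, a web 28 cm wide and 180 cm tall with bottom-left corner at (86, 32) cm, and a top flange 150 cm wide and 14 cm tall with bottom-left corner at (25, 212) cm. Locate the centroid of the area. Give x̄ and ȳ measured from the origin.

x̄ = 100.00 cm, ȳ = 86.94 cm

bottom flange: A = 200 × 32 = 6400.00, centroid at (100.00, 16.00).
web: A = 28 × 180 = 5040.00, centroid at (100.00, 122.00).
top flange: A = 150 × 14 = 2100.00, centroid at (100.00, 219.00).
ΣA = 13540.00 cm²
ΣAx̄ = (6400.00)(100.00) + (5040.00)(100.00) + (2100.00)(100.00) = 1354000.00 cm³
ΣAȳ = (6400.00)(16.00) + (5040.00)(122.00) + (2100.00)(219.00) = 1177180.00 cm³
x̄ = 1354000.00 / 13540.00 = 100.00 cm
ȳ = 1177180.00 / 13540.00 = 86.94 cm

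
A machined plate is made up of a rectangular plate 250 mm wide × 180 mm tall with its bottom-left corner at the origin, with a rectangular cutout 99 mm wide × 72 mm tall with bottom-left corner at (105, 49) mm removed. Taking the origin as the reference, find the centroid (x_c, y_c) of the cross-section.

plate: A = 250 × 180 = 45000.00, centroid at (125.00, 90.00).
hole: A = −(99 × 72) = -7128.00, centroid at (154.50, 85.00).
ΣA = 37872.00 mm²
ΣAx_c = (45000.00)(125.00) + (-7128.00)(154.50) = 4523724.00 mm³
ΣAy_c = (45000.00)(90.00) + (-7128.00)(85.00) = 3444120.00 mm³
x_c = 4523724.00 / 37872.00 = 119.45 mm
y_c = 3444120.00 / 37872.00 = 90.94 mm

x_c = 119.45 mm, y_c = 90.94 mm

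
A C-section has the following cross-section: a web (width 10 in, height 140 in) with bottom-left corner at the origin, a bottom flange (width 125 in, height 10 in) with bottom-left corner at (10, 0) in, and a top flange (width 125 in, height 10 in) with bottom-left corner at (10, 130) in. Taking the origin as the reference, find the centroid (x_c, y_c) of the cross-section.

web: A = 10 × 140 = 1400.00, centroid at (5.00, 70.00).
bottom flange: A = 125 × 10 = 1250.00, centroid at (72.50, 5.00).
top flange: A = 125 × 10 = 1250.00, centroid at (72.50, 135.00).
ΣA = 3900.00 in²
ΣAx_c = (1400.00)(5.00) + (1250.00)(72.50) + (1250.00)(72.50) = 188250.00 in³
ΣAy_c = (1400.00)(70.00) + (1250.00)(5.00) + (1250.00)(135.00) = 273000.00 in³
x_c = 188250.00 / 3900.00 = 48.27 in
y_c = 273000.00 / 3900.00 = 70.00 in

x_c = 48.27 in, y_c = 70.00 in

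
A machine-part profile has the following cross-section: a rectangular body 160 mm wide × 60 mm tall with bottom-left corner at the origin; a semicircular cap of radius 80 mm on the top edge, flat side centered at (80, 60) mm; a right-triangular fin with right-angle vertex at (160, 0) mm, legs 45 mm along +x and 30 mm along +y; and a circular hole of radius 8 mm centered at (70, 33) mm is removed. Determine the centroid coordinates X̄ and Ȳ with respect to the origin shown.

rectangular body: A = 160 × 60 = 9600.00, centroid at (80.00, 30.00).
semicircular top: A = ½π·80² = 10053.10, centroid at (80.00, 93.95).
triangular fin: A = ½·45·30 = 675.00, centroid at (175.00, 10.00).
hole: A = −π·8² = -201.06, centroid at (70.00, 33.00).
ΣA = 20127.03 mm²
ΣAX̄ = (9600.00)(80.00) + (10053.10)(80.00) + (675.00)(175.00) + (-201.06)(70.00) = 1676298.38 mm³
ΣAȲ = (9600.00)(30.00) + (10053.10)(93.95) + (675.00)(10.00) + (-201.06)(33.00) = 1232634.08 mm³
X̄ = 1676298.38 / 20127.03 = 83.29 mm
Ȳ = 1232634.08 / 20127.03 = 61.24 mm

X̄ = 83.29 mm, Ȳ = 61.24 mm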